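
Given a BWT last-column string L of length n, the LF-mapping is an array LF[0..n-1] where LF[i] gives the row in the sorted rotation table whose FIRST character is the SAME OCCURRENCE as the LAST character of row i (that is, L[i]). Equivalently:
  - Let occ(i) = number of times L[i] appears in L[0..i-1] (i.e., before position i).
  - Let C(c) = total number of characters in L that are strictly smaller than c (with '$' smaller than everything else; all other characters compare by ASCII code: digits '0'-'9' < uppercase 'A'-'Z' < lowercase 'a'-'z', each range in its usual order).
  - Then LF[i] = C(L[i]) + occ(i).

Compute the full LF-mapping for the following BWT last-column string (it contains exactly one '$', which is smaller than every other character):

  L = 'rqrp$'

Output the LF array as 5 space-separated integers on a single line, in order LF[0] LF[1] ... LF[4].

Char counts: '$':1, 'p':1, 'q':1, 'r':2
C (first-col start): C('$')=0, C('p')=1, C('q')=2, C('r')=3
L[0]='r': occ=0, LF[0]=C('r')+0=3+0=3
L[1]='q': occ=0, LF[1]=C('q')+0=2+0=2
L[2]='r': occ=1, LF[2]=C('r')+1=3+1=4
L[3]='p': occ=0, LF[3]=C('p')+0=1+0=1
L[4]='$': occ=0, LF[4]=C('$')+0=0+0=0

Answer: 3 2 4 1 0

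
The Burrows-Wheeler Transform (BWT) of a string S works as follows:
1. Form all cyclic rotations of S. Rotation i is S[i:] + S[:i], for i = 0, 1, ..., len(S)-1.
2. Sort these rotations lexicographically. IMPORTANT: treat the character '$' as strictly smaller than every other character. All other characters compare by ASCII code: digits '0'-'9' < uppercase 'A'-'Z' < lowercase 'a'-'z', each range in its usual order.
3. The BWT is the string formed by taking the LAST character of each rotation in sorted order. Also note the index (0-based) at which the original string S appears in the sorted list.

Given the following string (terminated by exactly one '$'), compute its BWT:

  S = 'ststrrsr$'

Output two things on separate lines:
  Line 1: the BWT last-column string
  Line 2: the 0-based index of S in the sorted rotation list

All 9 rotations (rotation i = S[i:]+S[:i]):
  rot[0] = ststrrsr$
  rot[1] = tstrrsr$s
  rot[2] = strrsr$st
  rot[3] = trrsr$sts
  rot[4] = rrsr$stst
  rot[5] = rsr$ststr
  rot[6] = sr$ststrr
  rot[7] = r$ststrrs
  rot[8] = $ststrrsr
Sorted (with $ < everything):
  sorted[0] = $ststrrsr  (last char: 'r')
  sorted[1] = r$ststrrs  (last char: 's')
  sorted[2] = rrsr$stst  (last char: 't')
  sorted[3] = rsr$ststr  (last char: 'r')
  sorted[4] = sr$ststrr  (last char: 'r')
  sorted[5] = strrsr$st  (last char: 't')
  sorted[6] = ststrrsr$  (last char: '$')
  sorted[7] = trrsr$sts  (last char: 's')
  sorted[8] = tstrrsr$s  (last char: 's')
Last column: rstrrt$ss
Original string S is at sorted index 6

Answer: rstrrt$ss
6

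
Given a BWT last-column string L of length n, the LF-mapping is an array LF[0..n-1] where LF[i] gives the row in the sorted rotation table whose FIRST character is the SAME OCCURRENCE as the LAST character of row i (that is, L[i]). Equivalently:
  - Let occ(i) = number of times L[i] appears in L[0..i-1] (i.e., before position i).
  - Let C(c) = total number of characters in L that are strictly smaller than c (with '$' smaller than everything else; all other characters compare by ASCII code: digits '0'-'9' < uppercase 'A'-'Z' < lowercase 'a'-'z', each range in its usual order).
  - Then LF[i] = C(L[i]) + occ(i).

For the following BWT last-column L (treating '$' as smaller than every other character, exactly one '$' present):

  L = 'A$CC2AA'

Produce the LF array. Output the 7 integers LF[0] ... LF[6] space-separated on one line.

Answer: 2 0 5 6 1 3 4

Derivation:
Char counts: '$':1, '2':1, 'A':3, 'C':2
C (first-col start): C('$')=0, C('2')=1, C('A')=2, C('C')=5
L[0]='A': occ=0, LF[0]=C('A')+0=2+0=2
L[1]='$': occ=0, LF[1]=C('$')+0=0+0=0
L[2]='C': occ=0, LF[2]=C('C')+0=5+0=5
L[3]='C': occ=1, LF[3]=C('C')+1=5+1=6
L[4]='2': occ=0, LF[4]=C('2')+0=1+0=1
L[5]='A': occ=1, LF[5]=C('A')+1=2+1=3
L[6]='A': occ=2, LF[6]=C('A')+2=2+2=4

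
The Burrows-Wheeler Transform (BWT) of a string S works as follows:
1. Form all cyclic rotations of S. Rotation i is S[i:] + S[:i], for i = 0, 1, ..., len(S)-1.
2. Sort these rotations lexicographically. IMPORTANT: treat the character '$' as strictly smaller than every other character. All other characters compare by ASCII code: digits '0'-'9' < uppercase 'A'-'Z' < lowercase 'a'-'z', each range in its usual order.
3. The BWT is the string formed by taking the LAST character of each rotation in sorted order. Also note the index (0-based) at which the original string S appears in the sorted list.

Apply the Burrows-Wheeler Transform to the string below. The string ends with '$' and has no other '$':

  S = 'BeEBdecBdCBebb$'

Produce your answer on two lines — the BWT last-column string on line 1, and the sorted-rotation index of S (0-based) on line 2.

All 15 rotations (rotation i = S[i:]+S[:i]):
  rot[0] = BeEBdecBdCBebb$
  rot[1] = eEBdecBdCBebb$B
  rot[2] = EBdecBdCBebb$Be
  rot[3] = BdecBdCBebb$BeE
  rot[4] = decBdCBebb$BeEB
  rot[5] = ecBdCBebb$BeEBd
  rot[6] = cBdCBebb$BeEBde
  rot[7] = BdCBebb$BeEBdec
  rot[8] = dCBebb$BeEBdecB
  rot[9] = CBebb$BeEBdecBd
  rot[10] = Bebb$BeEBdecBdC
  rot[11] = ebb$BeEBdecBdCB
  rot[12] = bb$BeEBdecBdCBe
  rot[13] = b$BeEBdecBdCBeb
  rot[14] = $BeEBdecBdCBebb
Sorted (with $ < everything):
  sorted[0] = $BeEBdecBdCBebb  (last char: 'b')
  sorted[1] = BdCBebb$BeEBdec  (last char: 'c')
  sorted[2] = BdecBdCBebb$BeE  (last char: 'E')
  sorted[3] = BeEBdecBdCBebb$  (last char: '$')
  sorted[4] = Bebb$BeEBdecBdC  (last char: 'C')
  sorted[5] = CBebb$BeEBdecBd  (last char: 'd')
  sorted[6] = EBdecBdCBebb$Be  (last char: 'e')
  sorted[7] = b$BeEBdecBdCBeb  (last char: 'b')
  sorted[8] = bb$BeEBdecBdCBe  (last char: 'e')
  sorted[9] = cBdCBebb$BeEBde  (last char: 'e')
  sorted[10] = dCBebb$BeEBdecB  (last char: 'B')
  sorted[11] = decBdCBebb$BeEB  (last char: 'B')
  sorted[12] = eEBdecBdCBebb$B  (last char: 'B')
  sorted[13] = ebb$BeEBdecBdCB  (last char: 'B')
  sorted[14] = ecBdCBebb$BeEBd  (last char: 'd')
Last column: bcE$CdebeeBBBBd
Original string S is at sorted index 3

Answer: bcE$CdebeeBBBBd
3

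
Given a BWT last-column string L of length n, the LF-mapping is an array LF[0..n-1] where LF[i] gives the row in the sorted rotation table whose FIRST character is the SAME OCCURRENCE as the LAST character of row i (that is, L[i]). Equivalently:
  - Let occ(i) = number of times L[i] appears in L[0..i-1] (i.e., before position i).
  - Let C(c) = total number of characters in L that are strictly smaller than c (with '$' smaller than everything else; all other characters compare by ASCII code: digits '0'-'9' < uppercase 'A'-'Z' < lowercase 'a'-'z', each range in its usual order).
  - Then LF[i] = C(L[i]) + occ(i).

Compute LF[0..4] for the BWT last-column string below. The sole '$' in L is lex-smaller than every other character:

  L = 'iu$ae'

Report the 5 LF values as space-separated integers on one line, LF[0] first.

Char counts: '$':1, 'a':1, 'e':1, 'i':1, 'u':1
C (first-col start): C('$')=0, C('a')=1, C('e')=2, C('i')=3, C('u')=4
L[0]='i': occ=0, LF[0]=C('i')+0=3+0=3
L[1]='u': occ=0, LF[1]=C('u')+0=4+0=4
L[2]='$': occ=0, LF[2]=C('$')+0=0+0=0
L[3]='a': occ=0, LF[3]=C('a')+0=1+0=1
L[4]='e': occ=0, LF[4]=C('e')+0=2+0=2

Answer: 3 4 0 1 2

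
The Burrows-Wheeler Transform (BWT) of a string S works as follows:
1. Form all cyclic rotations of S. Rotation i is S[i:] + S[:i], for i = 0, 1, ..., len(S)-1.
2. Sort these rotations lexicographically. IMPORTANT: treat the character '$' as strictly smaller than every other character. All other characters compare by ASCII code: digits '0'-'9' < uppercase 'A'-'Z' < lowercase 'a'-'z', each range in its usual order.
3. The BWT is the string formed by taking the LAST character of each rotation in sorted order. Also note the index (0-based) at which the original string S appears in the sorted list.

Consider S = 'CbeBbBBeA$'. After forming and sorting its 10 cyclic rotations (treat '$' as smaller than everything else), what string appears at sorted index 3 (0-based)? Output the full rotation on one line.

All 10 rotations (rotation i = S[i:]+S[:i]):
  rot[0] = CbeBbBBeA$
  rot[1] = beBbBBeA$C
  rot[2] = eBbBBeA$Cb
  rot[3] = BbBBeA$Cbe
  rot[4] = bBBeA$CbeB
  rot[5] = BBeA$CbeBb
  rot[6] = BeA$CbeBbB
  rot[7] = eA$CbeBbBB
  rot[8] = A$CbeBbBBe
  rot[9] = $CbeBbBBeA
Sorted (with $ < everything):
  sorted[0] = $CbeBbBBeA
  sorted[1] = A$CbeBbBBe
  sorted[2] = BBeA$CbeBb
  sorted[3] = BbBBeA$Cbe
  sorted[4] = BeA$CbeBbB
  sorted[5] = CbeBbBBeA$
  sorted[6] = bBBeA$CbeB
  sorted[7] = beBbBBeA$C
  sorted[8] = eA$CbeBbBB
  sorted[9] = eBbBBeA$Cb
sorted[3] = BbBBeA$Cbe

Answer: BbBBeA$Cbe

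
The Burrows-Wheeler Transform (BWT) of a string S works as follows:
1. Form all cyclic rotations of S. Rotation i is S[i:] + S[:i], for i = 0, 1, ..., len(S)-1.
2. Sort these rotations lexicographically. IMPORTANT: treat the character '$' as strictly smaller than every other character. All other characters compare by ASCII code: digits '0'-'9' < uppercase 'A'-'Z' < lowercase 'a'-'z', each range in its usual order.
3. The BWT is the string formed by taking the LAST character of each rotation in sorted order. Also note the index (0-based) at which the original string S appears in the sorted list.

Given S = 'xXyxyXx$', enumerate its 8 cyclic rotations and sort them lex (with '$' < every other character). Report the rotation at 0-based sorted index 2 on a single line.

Answer: XyxyXx$x

Derivation:
All 8 rotations (rotation i = S[i:]+S[:i]):
  rot[0] = xXyxyXx$
  rot[1] = XyxyXx$x
  rot[2] = yxyXx$xX
  rot[3] = xyXx$xXy
  rot[4] = yXx$xXyx
  rot[5] = Xx$xXyxy
  rot[6] = x$xXyxyX
  rot[7] = $xXyxyXx
Sorted (with $ < everything):
  sorted[0] = $xXyxyXx
  sorted[1] = Xx$xXyxy
  sorted[2] = XyxyXx$x
  sorted[3] = x$xXyxyX
  sorted[4] = xXyxyXx$
  sorted[5] = xyXx$xXy
  sorted[6] = yXx$xXyx
  sorted[7] = yxyXx$xX
sorted[2] = XyxyXx$x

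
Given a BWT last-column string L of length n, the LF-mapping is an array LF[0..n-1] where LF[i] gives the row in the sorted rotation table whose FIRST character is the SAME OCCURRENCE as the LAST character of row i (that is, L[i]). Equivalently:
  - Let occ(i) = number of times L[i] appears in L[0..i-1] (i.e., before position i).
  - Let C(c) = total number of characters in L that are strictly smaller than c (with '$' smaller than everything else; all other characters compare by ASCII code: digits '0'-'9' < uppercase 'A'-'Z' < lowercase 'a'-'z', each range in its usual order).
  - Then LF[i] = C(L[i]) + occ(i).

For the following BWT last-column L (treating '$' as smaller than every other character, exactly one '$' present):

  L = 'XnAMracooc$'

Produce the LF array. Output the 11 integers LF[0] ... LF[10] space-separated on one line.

Char counts: '$':1, 'A':1, 'M':1, 'X':1, 'a':1, 'c':2, 'n':1, 'o':2, 'r':1
C (first-col start): C('$')=0, C('A')=1, C('M')=2, C('X')=3, C('a')=4, C('c')=5, C('n')=7, C('o')=8, C('r')=10
L[0]='X': occ=0, LF[0]=C('X')+0=3+0=3
L[1]='n': occ=0, LF[1]=C('n')+0=7+0=7
L[2]='A': occ=0, LF[2]=C('A')+0=1+0=1
L[3]='M': occ=0, LF[3]=C('M')+0=2+0=2
L[4]='r': occ=0, LF[4]=C('r')+0=10+0=10
L[5]='a': occ=0, LF[5]=C('a')+0=4+0=4
L[6]='c': occ=0, LF[6]=C('c')+0=5+0=5
L[7]='o': occ=0, LF[7]=C('o')+0=8+0=8
L[8]='o': occ=1, LF[8]=C('o')+1=8+1=9
L[9]='c': occ=1, LF[9]=C('c')+1=5+1=6
L[10]='$': occ=0, LF[10]=C('$')+0=0+0=0

Answer: 3 7 1 2 10 4 5 8 9 6 0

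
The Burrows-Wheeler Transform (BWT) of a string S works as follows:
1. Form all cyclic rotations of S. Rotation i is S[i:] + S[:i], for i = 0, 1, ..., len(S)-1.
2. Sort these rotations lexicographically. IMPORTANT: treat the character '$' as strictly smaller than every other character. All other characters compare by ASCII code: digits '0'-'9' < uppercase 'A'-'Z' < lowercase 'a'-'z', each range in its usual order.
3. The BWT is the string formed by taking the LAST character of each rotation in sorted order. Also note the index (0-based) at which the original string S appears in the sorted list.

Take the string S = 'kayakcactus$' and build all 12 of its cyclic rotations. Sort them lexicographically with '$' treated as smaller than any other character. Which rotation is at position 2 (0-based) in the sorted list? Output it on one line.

Answer: akcactus$kay

Derivation:
All 12 rotations (rotation i = S[i:]+S[:i]):
  rot[0] = kayakcactus$
  rot[1] = ayakcactus$k
  rot[2] = yakcactus$ka
  rot[3] = akcactus$kay
  rot[4] = kcactus$kaya
  rot[5] = cactus$kayak
  rot[6] = actus$kayakc
  rot[7] = ctus$kayakca
  rot[8] = tus$kayakcac
  rot[9] = us$kayakcact
  rot[10] = s$kayakcactu
  rot[11] = $kayakcactus
Sorted (with $ < everything):
  sorted[0] = $kayakcactus
  sorted[1] = actus$kayakc
  sorted[2] = akcactus$kay
  sorted[3] = ayakcactus$k
  sorted[4] = cactus$kayak
  sorted[5] = ctus$kayakca
  sorted[6] = kayakcactus$
  sorted[7] = kcactus$kaya
  sorted[8] = s$kayakcactu
  sorted[9] = tus$kayakcac
  sorted[10] = us$kayakcact
  sorted[11] = yakcactus$ka
sorted[2] = akcactus$kay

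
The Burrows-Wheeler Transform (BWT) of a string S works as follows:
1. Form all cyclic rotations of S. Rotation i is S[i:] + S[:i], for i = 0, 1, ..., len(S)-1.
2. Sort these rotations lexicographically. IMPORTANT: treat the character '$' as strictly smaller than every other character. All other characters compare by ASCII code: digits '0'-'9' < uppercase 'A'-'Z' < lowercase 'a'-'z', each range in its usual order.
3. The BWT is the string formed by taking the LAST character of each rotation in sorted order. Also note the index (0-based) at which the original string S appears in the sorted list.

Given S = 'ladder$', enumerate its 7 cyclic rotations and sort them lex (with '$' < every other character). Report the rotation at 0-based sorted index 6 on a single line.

All 7 rotations (rotation i = S[i:]+S[:i]):
  rot[0] = ladder$
  rot[1] = adder$l
  rot[2] = dder$la
  rot[3] = der$lad
  rot[4] = er$ladd
  rot[5] = r$ladde
  rot[6] = $ladder
Sorted (with $ < everything):
  sorted[0] = $ladder
  sorted[1] = adder$l
  sorted[2] = dder$la
  sorted[3] = der$lad
  sorted[4] = er$ladd
  sorted[5] = ladder$
  sorted[6] = r$ladde
sorted[6] = r$ladde

Answer: r$ladde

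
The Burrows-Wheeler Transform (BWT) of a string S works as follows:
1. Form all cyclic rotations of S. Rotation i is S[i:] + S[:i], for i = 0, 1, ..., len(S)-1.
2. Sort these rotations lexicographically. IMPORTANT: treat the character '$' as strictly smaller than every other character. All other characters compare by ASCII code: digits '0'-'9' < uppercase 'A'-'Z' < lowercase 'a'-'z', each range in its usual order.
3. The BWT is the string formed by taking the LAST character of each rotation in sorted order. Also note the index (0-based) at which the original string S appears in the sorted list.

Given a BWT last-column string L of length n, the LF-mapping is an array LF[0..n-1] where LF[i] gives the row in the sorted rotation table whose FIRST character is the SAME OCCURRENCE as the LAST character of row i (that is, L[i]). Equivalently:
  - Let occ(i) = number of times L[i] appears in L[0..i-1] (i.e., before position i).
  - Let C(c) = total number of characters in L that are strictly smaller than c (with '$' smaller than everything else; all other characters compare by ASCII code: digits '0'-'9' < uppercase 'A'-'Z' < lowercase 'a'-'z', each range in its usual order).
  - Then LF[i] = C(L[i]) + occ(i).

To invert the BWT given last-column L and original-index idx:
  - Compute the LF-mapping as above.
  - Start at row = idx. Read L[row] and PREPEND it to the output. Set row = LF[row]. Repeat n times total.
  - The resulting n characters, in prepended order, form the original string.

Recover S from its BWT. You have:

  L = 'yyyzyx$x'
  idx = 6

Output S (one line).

LF mapping: 3 4 5 7 6 1 0 2
Walk LF starting at row 6, prepending L[row]:
  step 1: row=6, L[6]='$', prepend. Next row=LF[6]=0
  step 2: row=0, L[0]='y', prepend. Next row=LF[0]=3
  step 3: row=3, L[3]='z', prepend. Next row=LF[3]=7
  step 4: row=7, L[7]='x', prepend. Next row=LF[7]=2
  step 5: row=2, L[2]='y', prepend. Next row=LF[2]=5
  step 6: row=5, L[5]='x', prepend. Next row=LF[5]=1
  step 7: row=1, L[1]='y', prepend. Next row=LF[1]=4
  step 8: row=4, L[4]='y', prepend. Next row=LF[4]=6
Reversed output: yyxyxzy$

Answer: yyxyxzy$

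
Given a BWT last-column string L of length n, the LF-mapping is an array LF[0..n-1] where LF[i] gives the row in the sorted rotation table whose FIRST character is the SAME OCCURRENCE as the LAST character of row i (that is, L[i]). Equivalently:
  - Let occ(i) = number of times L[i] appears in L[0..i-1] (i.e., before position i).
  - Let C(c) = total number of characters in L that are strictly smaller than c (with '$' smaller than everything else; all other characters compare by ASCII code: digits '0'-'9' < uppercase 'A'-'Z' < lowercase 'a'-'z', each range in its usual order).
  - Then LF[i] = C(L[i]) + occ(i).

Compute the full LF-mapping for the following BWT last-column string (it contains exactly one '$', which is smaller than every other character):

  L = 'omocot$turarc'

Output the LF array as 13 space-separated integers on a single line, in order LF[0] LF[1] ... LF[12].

Answer: 5 4 6 2 7 10 0 11 12 8 1 9 3

Derivation:
Char counts: '$':1, 'a':1, 'c':2, 'm':1, 'o':3, 'r':2, 't':2, 'u':1
C (first-col start): C('$')=0, C('a')=1, C('c')=2, C('m')=4, C('o')=5, C('r')=8, C('t')=10, C('u')=12
L[0]='o': occ=0, LF[0]=C('o')+0=5+0=5
L[1]='m': occ=0, LF[1]=C('m')+0=4+0=4
L[2]='o': occ=1, LF[2]=C('o')+1=5+1=6
L[3]='c': occ=0, LF[3]=C('c')+0=2+0=2
L[4]='o': occ=2, LF[4]=C('o')+2=5+2=7
L[5]='t': occ=0, LF[5]=C('t')+0=10+0=10
L[6]='$': occ=0, LF[6]=C('$')+0=0+0=0
L[7]='t': occ=1, LF[7]=C('t')+1=10+1=11
L[8]='u': occ=0, LF[8]=C('u')+0=12+0=12
L[9]='r': occ=0, LF[9]=C('r')+0=8+0=8
L[10]='a': occ=0, LF[10]=C('a')+0=1+0=1
L[11]='r': occ=1, LF[11]=C('r')+1=8+1=9
L[12]='c': occ=1, LF[12]=C('c')+1=2+1=3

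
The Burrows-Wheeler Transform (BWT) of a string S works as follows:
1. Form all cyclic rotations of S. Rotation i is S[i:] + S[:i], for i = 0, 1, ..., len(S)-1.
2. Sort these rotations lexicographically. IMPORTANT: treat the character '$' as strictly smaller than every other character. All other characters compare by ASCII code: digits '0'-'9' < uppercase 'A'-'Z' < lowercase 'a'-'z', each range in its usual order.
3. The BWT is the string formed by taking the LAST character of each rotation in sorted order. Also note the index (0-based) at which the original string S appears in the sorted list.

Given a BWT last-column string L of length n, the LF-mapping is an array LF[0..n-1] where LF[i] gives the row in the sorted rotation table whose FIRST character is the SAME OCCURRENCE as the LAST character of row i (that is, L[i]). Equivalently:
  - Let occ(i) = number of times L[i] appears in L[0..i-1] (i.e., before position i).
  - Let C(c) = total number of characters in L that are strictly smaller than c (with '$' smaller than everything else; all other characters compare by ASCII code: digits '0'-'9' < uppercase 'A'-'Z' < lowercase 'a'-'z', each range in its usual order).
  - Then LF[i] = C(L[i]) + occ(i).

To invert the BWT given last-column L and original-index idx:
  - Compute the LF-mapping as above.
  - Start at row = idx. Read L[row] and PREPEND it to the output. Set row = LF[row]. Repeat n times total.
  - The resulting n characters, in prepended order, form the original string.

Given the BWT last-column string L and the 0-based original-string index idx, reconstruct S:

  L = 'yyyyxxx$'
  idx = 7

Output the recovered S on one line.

LF mapping: 4 5 6 7 1 2 3 0
Walk LF starting at row 7, prepending L[row]:
  step 1: row=7, L[7]='$', prepend. Next row=LF[7]=0
  step 2: row=0, L[0]='y', prepend. Next row=LF[0]=4
  step 3: row=4, L[4]='x', prepend. Next row=LF[4]=1
  step 4: row=1, L[1]='y', prepend. Next row=LF[1]=5
  step 5: row=5, L[5]='x', prepend. Next row=LF[5]=2
  step 6: row=2, L[2]='y', prepend. Next row=LF[2]=6
  step 7: row=6, L[6]='x', prepend. Next row=LF[6]=3
  step 8: row=3, L[3]='y', prepend. Next row=LF[3]=7
Reversed output: yxyxyxy$

Answer: yxyxyxy$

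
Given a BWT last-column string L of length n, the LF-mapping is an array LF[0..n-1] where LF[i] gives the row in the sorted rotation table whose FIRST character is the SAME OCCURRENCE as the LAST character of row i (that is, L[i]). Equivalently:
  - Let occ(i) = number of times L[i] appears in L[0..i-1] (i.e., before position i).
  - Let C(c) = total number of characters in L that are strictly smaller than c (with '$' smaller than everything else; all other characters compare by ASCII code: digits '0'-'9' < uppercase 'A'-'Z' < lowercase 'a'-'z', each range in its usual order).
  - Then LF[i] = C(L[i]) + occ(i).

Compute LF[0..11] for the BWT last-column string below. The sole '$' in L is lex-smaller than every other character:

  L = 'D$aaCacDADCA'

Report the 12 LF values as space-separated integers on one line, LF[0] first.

Char counts: '$':1, 'A':2, 'C':2, 'D':3, 'a':3, 'c':1
C (first-col start): C('$')=0, C('A')=1, C('C')=3, C('D')=5, C('a')=8, C('c')=11
L[0]='D': occ=0, LF[0]=C('D')+0=5+0=5
L[1]='$': occ=0, LF[1]=C('$')+0=0+0=0
L[2]='a': occ=0, LF[2]=C('a')+0=8+0=8
L[3]='a': occ=1, LF[3]=C('a')+1=8+1=9
L[4]='C': occ=0, LF[4]=C('C')+0=3+0=3
L[5]='a': occ=2, LF[5]=C('a')+2=8+2=10
L[6]='c': occ=0, LF[6]=C('c')+0=11+0=11
L[7]='D': occ=1, LF[7]=C('D')+1=5+1=6
L[8]='A': occ=0, LF[8]=C('A')+0=1+0=1
L[9]='D': occ=2, LF[9]=C('D')+2=5+2=7
L[10]='C': occ=1, LF[10]=C('C')+1=3+1=4
L[11]='A': occ=1, LF[11]=C('A')+1=1+1=2

Answer: 5 0 8 9 3 10 11 6 1 7 4 2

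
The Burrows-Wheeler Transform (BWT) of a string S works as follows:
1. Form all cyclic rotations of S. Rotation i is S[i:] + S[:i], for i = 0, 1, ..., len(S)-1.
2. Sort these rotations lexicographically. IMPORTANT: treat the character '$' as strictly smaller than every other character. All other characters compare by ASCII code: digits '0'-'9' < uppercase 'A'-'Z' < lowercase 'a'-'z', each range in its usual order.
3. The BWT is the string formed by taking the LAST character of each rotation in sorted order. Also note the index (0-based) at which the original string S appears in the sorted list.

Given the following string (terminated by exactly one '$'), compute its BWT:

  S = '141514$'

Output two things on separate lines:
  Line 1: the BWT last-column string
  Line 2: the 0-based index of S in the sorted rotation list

All 7 rotations (rotation i = S[i:]+S[:i]):
  rot[0] = 141514$
  rot[1] = 41514$1
  rot[2] = 1514$14
  rot[3] = 514$141
  rot[4] = 14$1415
  rot[5] = 4$14151
  rot[6] = $141514
Sorted (with $ < everything):
  sorted[0] = $141514  (last char: '4')
  sorted[1] = 14$1415  (last char: '5')
  sorted[2] = 141514$  (last char: '$')
  sorted[3] = 1514$14  (last char: '4')
  sorted[4] = 4$14151  (last char: '1')
  sorted[5] = 41514$1  (last char: '1')
  sorted[6] = 514$141  (last char: '1')
Last column: 45$4111
Original string S is at sorted index 2

Answer: 45$4111
2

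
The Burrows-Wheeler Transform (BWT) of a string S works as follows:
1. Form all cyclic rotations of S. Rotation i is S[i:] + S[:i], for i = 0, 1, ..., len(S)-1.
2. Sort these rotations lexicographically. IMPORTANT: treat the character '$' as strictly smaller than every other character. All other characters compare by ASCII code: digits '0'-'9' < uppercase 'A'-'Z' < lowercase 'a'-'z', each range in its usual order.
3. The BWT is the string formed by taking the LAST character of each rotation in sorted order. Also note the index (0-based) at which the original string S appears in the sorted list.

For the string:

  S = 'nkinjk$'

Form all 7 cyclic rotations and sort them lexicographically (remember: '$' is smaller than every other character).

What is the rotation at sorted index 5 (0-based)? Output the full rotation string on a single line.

All 7 rotations (rotation i = S[i:]+S[:i]):
  rot[0] = nkinjk$
  rot[1] = kinjk$n
  rot[2] = injk$nk
  rot[3] = njk$nki
  rot[4] = jk$nkin
  rot[5] = k$nkinj
  rot[6] = $nkinjk
Sorted (with $ < everything):
  sorted[0] = $nkinjk
  sorted[1] = injk$nk
  sorted[2] = jk$nkin
  sorted[3] = k$nkinj
  sorted[4] = kinjk$n
  sorted[5] = njk$nki
  sorted[6] = nkinjk$
sorted[5] = njk$nki

Answer: njk$nki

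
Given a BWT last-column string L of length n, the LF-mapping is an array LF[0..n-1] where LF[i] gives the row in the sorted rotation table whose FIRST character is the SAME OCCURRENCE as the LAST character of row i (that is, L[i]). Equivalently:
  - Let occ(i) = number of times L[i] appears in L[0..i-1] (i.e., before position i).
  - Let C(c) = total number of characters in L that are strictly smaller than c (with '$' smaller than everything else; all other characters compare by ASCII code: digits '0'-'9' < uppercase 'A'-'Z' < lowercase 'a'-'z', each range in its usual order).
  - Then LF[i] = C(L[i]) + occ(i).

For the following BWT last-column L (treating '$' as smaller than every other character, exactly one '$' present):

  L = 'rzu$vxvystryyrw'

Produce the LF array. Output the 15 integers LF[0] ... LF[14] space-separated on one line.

Char counts: '$':1, 'r':3, 's':1, 't':1, 'u':1, 'v':2, 'w':1, 'x':1, 'y':3, 'z':1
C (first-col start): C('$')=0, C('r')=1, C('s')=4, C('t')=5, C('u')=6, C('v')=7, C('w')=9, C('x')=10, C('y')=11, C('z')=14
L[0]='r': occ=0, LF[0]=C('r')+0=1+0=1
L[1]='z': occ=0, LF[1]=C('z')+0=14+0=14
L[2]='u': occ=0, LF[2]=C('u')+0=6+0=6
L[3]='$': occ=0, LF[3]=C('$')+0=0+0=0
L[4]='v': occ=0, LF[4]=C('v')+0=7+0=7
L[5]='x': occ=0, LF[5]=C('x')+0=10+0=10
L[6]='v': occ=1, LF[6]=C('v')+1=7+1=8
L[7]='y': occ=0, LF[7]=C('y')+0=11+0=11
L[8]='s': occ=0, LF[8]=C('s')+0=4+0=4
L[9]='t': occ=0, LF[9]=C('t')+0=5+0=5
L[10]='r': occ=1, LF[10]=C('r')+1=1+1=2
L[11]='y': occ=1, LF[11]=C('y')+1=11+1=12
L[12]='y': occ=2, LF[12]=C('y')+2=11+2=13
L[13]='r': occ=2, LF[13]=C('r')+2=1+2=3
L[14]='w': occ=0, LF[14]=C('w')+0=9+0=9

Answer: 1 14 6 0 7 10 8 11 4 5 2 12 13 3 9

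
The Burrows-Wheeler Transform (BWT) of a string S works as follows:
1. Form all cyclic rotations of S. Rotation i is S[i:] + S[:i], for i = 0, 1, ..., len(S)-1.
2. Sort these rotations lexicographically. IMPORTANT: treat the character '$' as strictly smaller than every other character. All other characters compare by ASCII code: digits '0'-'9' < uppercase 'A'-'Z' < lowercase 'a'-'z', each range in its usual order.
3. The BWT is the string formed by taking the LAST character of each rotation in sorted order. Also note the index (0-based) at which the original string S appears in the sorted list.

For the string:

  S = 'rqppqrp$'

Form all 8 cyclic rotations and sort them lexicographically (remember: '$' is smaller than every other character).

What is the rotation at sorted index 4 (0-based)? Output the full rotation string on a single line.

All 8 rotations (rotation i = S[i:]+S[:i]):
  rot[0] = rqppqrp$
  rot[1] = qppqrp$r
  rot[2] = ppqrp$rq
  rot[3] = pqrp$rqp
  rot[4] = qrp$rqpp
  rot[5] = rp$rqppq
  rot[6] = p$rqppqr
  rot[7] = $rqppqrp
Sorted (with $ < everything):
  sorted[0] = $rqppqrp
  sorted[1] = p$rqppqr
  sorted[2] = ppqrp$rq
  sorted[3] = pqrp$rqp
  sorted[4] = qppqrp$r
  sorted[5] = qrp$rqpp
  sorted[6] = rp$rqppq
  sorted[7] = rqppqrp$
sorted[4] = qppqrp$r

Answer: qppqrp$r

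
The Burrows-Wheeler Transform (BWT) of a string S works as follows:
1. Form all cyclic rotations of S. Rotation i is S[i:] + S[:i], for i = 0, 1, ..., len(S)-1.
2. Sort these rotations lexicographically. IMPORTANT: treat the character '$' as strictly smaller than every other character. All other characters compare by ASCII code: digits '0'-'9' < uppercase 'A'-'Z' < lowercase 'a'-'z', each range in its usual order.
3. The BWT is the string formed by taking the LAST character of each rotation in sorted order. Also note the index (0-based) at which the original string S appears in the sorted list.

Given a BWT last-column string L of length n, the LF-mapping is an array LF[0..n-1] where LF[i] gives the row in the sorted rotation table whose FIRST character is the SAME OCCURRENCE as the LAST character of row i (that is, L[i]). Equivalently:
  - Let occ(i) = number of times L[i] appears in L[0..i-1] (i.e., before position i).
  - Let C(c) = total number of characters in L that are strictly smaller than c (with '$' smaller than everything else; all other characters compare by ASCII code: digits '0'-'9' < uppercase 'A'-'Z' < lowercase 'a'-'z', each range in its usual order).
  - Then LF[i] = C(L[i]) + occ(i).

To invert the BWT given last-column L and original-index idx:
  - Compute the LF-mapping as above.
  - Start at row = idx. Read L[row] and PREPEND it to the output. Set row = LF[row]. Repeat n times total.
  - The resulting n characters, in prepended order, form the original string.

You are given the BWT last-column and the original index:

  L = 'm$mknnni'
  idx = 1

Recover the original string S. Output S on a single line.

Answer: innnmkm$

Derivation:
LF mapping: 3 0 4 2 5 6 7 1
Walk LF starting at row 1, prepending L[row]:
  step 1: row=1, L[1]='$', prepend. Next row=LF[1]=0
  step 2: row=0, L[0]='m', prepend. Next row=LF[0]=3
  step 3: row=3, L[3]='k', prepend. Next row=LF[3]=2
  step 4: row=2, L[2]='m', prepend. Next row=LF[2]=4
  step 5: row=4, L[4]='n', prepend. Next row=LF[4]=5
  step 6: row=5, L[5]='n', prepend. Next row=LF[5]=6
  step 7: row=6, L[6]='n', prepend. Next row=LF[6]=7
  step 8: row=7, L[7]='i', prepend. Next row=LF[7]=1
Reversed output: innnmkm$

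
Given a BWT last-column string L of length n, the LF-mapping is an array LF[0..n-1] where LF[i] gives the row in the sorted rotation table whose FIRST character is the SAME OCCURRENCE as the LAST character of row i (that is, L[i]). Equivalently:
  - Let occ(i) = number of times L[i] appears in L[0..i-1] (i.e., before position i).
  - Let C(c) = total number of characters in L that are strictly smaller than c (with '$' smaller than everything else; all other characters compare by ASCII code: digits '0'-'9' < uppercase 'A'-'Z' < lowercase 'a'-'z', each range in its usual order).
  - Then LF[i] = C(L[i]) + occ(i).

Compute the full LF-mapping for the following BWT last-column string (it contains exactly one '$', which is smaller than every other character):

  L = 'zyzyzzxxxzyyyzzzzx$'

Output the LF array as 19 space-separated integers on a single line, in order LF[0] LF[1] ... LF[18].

Char counts: '$':1, 'x':4, 'y':5, 'z':9
C (first-col start): C('$')=0, C('x')=1, C('y')=5, C('z')=10
L[0]='z': occ=0, LF[0]=C('z')+0=10+0=10
L[1]='y': occ=0, LF[1]=C('y')+0=5+0=5
L[2]='z': occ=1, LF[2]=C('z')+1=10+1=11
L[3]='y': occ=1, LF[3]=C('y')+1=5+1=6
L[4]='z': occ=2, LF[4]=C('z')+2=10+2=12
L[5]='z': occ=3, LF[5]=C('z')+3=10+3=13
L[6]='x': occ=0, LF[6]=C('x')+0=1+0=1
L[7]='x': occ=1, LF[7]=C('x')+1=1+1=2
L[8]='x': occ=2, LF[8]=C('x')+2=1+2=3
L[9]='z': occ=4, LF[9]=C('z')+4=10+4=14
L[10]='y': occ=2, LF[10]=C('y')+2=5+2=7
L[11]='y': occ=3, LF[11]=C('y')+3=5+3=8
L[12]='y': occ=4, LF[12]=C('y')+4=5+4=9
L[13]='z': occ=5, LF[13]=C('z')+5=10+5=15
L[14]='z': occ=6, LF[14]=C('z')+6=10+6=16
L[15]='z': occ=7, LF[15]=C('z')+7=10+7=17
L[16]='z': occ=8, LF[16]=C('z')+8=10+8=18
L[17]='x': occ=3, LF[17]=C('x')+3=1+3=4
L[18]='$': occ=0, LF[18]=C('$')+0=0+0=0

Answer: 10 5 11 6 12 13 1 2 3 14 7 8 9 15 16 17 18 4 0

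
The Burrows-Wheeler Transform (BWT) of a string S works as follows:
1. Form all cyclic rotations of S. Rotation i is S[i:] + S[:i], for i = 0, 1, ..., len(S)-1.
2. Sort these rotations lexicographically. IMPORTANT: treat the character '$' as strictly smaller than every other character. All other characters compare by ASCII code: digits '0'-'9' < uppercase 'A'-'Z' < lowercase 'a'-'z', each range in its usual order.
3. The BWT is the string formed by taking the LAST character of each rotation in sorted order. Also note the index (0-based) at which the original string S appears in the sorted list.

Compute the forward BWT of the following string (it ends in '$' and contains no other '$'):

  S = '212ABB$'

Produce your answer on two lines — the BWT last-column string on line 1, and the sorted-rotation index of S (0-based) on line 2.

Answer: B2$12BA
2

Derivation:
All 7 rotations (rotation i = S[i:]+S[:i]):
  rot[0] = 212ABB$
  rot[1] = 12ABB$2
  rot[2] = 2ABB$21
  rot[3] = ABB$212
  rot[4] = BB$212A
  rot[5] = B$212AB
  rot[6] = $212ABB
Sorted (with $ < everything):
  sorted[0] = $212ABB  (last char: 'B')
  sorted[1] = 12ABB$2  (last char: '2')
  sorted[2] = 212ABB$  (last char: '$')
  sorted[3] = 2ABB$21  (last char: '1')
  sorted[4] = ABB$212  (last char: '2')
  sorted[5] = B$212AB  (last char: 'B')
  sorted[6] = BB$212A  (last char: 'A')
Last column: B2$12BA
Original string S is at sorted index 2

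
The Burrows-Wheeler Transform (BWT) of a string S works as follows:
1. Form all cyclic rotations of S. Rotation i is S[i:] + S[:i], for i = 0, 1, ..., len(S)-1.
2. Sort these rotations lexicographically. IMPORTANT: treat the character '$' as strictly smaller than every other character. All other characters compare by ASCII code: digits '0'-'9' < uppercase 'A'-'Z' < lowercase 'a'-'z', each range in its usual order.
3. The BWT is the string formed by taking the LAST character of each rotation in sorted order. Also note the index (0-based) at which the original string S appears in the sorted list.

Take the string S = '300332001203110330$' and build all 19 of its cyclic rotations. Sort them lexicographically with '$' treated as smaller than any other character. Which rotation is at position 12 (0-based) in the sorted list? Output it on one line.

All 19 rotations (rotation i = S[i:]+S[:i]):
  rot[0] = 300332001203110330$
  rot[1] = 00332001203110330$3
  rot[2] = 0332001203110330$30
  rot[3] = 332001203110330$300
  rot[4] = 32001203110330$3003
  rot[5] = 2001203110330$30033
  rot[6] = 001203110330$300332
  rot[7] = 01203110330$3003320
  rot[8] = 1203110330$30033200
  rot[9] = 203110330$300332001
  rot[10] = 03110330$3003320012
  rot[11] = 3110330$30033200120
  rot[12] = 110330$300332001203
  rot[13] = 10330$3003320012031
  rot[14] = 0330$30033200120311
  rot[15] = 330$300332001203110
  rot[16] = 30$3003320012031103
  rot[17] = 0$30033200120311033
  rot[18] = $300332001203110330
Sorted (with $ < everything):
  sorted[0] = $300332001203110330
  sorted[1] = 0$30033200120311033
  sorted[2] = 001203110330$300332
  sorted[3] = 00332001203110330$3
  sorted[4] = 01203110330$3003320
  sorted[5] = 03110330$3003320012
  sorted[6] = 0330$30033200120311
  sorted[7] = 0332001203110330$30
  sorted[8] = 10330$3003320012031
  sorted[9] = 110330$300332001203
  sorted[10] = 1203110330$30033200
  sorted[11] = 2001203110330$30033
  sorted[12] = 203110330$300332001
  sorted[13] = 30$3003320012031103
  sorted[14] = 300332001203110330$
  sorted[15] = 3110330$30033200120
  sorted[16] = 32001203110330$3003
  sorted[17] = 330$300332001203110
  sorted[18] = 332001203110330$300
sorted[12] = 203110330$300332001

Answer: 203110330$300332001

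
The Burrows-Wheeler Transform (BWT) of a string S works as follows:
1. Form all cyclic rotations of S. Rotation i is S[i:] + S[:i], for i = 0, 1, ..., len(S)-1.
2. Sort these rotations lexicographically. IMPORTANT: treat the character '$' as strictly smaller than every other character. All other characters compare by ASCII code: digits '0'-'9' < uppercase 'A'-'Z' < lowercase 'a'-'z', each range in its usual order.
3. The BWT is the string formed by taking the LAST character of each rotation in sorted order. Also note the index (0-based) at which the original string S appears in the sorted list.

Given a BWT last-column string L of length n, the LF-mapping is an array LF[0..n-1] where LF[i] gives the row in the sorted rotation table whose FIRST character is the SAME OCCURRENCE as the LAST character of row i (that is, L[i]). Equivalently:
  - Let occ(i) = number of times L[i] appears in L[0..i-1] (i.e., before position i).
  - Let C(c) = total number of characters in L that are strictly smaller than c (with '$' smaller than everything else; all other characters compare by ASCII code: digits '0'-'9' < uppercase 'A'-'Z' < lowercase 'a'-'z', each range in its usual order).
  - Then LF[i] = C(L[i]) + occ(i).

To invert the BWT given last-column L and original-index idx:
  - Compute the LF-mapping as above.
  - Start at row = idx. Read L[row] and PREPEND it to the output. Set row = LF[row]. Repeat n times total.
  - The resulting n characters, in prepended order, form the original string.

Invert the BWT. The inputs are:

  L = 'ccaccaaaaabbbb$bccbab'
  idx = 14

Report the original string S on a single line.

LF mapping: 15 16 1 17 18 2 3 4 5 6 8 9 10 11 0 12 19 20 13 7 14
Walk LF starting at row 14, prepending L[row]:
  step 1: row=14, L[14]='$', prepend. Next row=LF[14]=0
  step 2: row=0, L[0]='c', prepend. Next row=LF[0]=15
  step 3: row=15, L[15]='b', prepend. Next row=LF[15]=12
  step 4: row=12, L[12]='b', prepend. Next row=LF[12]=10
  step 5: row=10, L[10]='b', prepend. Next row=LF[10]=8
  step 6: row=8, L[8]='a', prepend. Next row=LF[8]=5
  step 7: row=5, L[5]='a', prepend. Next row=LF[5]=2
  step 8: row=2, L[2]='a', prepend. Next row=LF[2]=1
  step 9: row=1, L[1]='c', prepend. Next row=LF[1]=16
  step 10: row=16, L[16]='c', prepend. Next row=LF[16]=19
  step 11: row=19, L[19]='a', prepend. Next row=LF[19]=7
  step 12: row=7, L[7]='a', prepend. Next row=LF[7]=4
  step 13: row=4, L[4]='c', prepend. Next row=LF[4]=18
  step 14: row=18, L[18]='b', prepend. Next row=LF[18]=13
  step 15: row=13, L[13]='b', prepend. Next row=LF[13]=11
  step 16: row=11, L[11]='b', prepend. Next row=LF[11]=9
  step 17: row=9, L[9]='a', prepend. Next row=LF[9]=6
  step 18: row=6, L[6]='a', prepend. Next row=LF[6]=3
  step 19: row=3, L[3]='c', prepend. Next row=LF[3]=17
  step 20: row=17, L[17]='c', prepend. Next row=LF[17]=20
  step 21: row=20, L[20]='b', prepend. Next row=LF[20]=14
Reversed output: bccaabbbcaaccaaabbbc$

Answer: bccaabbbcaaccaaabbbc$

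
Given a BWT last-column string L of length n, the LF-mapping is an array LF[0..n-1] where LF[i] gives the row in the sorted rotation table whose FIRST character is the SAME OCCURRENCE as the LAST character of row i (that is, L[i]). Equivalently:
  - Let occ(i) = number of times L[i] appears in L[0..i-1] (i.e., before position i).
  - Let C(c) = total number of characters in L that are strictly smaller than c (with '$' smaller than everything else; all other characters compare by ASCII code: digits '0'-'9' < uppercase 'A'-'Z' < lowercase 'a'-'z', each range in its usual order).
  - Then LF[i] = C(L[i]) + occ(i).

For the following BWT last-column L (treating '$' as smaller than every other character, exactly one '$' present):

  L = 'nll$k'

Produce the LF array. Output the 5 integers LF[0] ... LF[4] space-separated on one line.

Answer: 4 2 3 0 1

Derivation:
Char counts: '$':1, 'k':1, 'l':2, 'n':1
C (first-col start): C('$')=0, C('k')=1, C('l')=2, C('n')=4
L[0]='n': occ=0, LF[0]=C('n')+0=4+0=4
L[1]='l': occ=0, LF[1]=C('l')+0=2+0=2
L[2]='l': occ=1, LF[2]=C('l')+1=2+1=3
L[3]='$': occ=0, LF[3]=C('$')+0=0+0=0
L[4]='k': occ=0, LF[4]=C('k')+0=1+0=1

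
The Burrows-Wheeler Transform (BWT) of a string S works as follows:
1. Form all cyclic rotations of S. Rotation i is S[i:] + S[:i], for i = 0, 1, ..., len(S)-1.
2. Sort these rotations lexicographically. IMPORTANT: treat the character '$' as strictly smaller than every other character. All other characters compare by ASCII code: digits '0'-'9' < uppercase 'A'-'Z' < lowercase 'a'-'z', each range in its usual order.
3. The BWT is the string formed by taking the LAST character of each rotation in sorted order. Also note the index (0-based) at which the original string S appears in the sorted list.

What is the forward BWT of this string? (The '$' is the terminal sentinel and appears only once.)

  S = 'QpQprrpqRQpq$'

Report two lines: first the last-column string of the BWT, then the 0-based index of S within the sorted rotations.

All 13 rotations (rotation i = S[i:]+S[:i]):
  rot[0] = QpQprrpqRQpq$
  rot[1] = pQprrpqRQpq$Q
  rot[2] = QprrpqRQpq$Qp
  rot[3] = prrpqRQpq$QpQ
  rot[4] = rrpqRQpq$QpQp
  rot[5] = rpqRQpq$QpQpr
  rot[6] = pqRQpq$QpQprr
  rot[7] = qRQpq$QpQprrp
  rot[8] = RQpq$QpQprrpq
  rot[9] = Qpq$QpQprrpqR
  rot[10] = pq$QpQprrpqRQ
  rot[11] = q$QpQprrpqRQp
  rot[12] = $QpQprrpqRQpq
Sorted (with $ < everything):
  sorted[0] = $QpQprrpqRQpq  (last char: 'q')
  sorted[1] = QpQprrpqRQpq$  (last char: '$')
  sorted[2] = Qpq$QpQprrpqR  (last char: 'R')
  sorted[3] = QprrpqRQpq$Qp  (last char: 'p')
  sorted[4] = RQpq$QpQprrpq  (last char: 'q')
  sorted[5] = pQprrpqRQpq$Q  (last char: 'Q')
  sorted[6] = pq$QpQprrpqRQ  (last char: 'Q')
  sorted[7] = pqRQpq$QpQprr  (last char: 'r')
  sorted[8] = prrpqRQpq$QpQ  (last char: 'Q')
  sorted[9] = q$QpQprrpqRQp  (last char: 'p')
  sorted[10] = qRQpq$QpQprrp  (last char: 'p')
  sorted[11] = rpqRQpq$QpQpr  (last char: 'r')
  sorted[12] = rrpqRQpq$QpQp  (last char: 'p')
Last column: q$RpqQQrQpprp
Original string S is at sorted index 1

Answer: q$RpqQQrQpprp
1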